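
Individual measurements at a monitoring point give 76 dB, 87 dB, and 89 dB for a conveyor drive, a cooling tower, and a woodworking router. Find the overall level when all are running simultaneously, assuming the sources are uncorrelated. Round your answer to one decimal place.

Incoherent sources combine by intensity addition: L_total = 10·log₁₀(Σ 10^(L_i/10)).
Σ 10^(L/10) = 10^(76/10) + 10^(87/10) + 10^(89/10) = 1.335e+09.
L_total = 10·log₁₀(1.335e+09) = 91.26 dB.

91.3 dB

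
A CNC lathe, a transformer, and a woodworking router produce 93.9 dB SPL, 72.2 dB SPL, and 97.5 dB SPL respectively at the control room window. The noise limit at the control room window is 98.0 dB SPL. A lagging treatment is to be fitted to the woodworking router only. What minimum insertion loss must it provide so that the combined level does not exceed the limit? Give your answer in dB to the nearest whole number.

2 dB

Fixed contribution from the other sources: Σ 10^(L/10) = 10^(93.9/10) + 10^(72.2/10) = 2.471e+09 (93.93 dB SPL).
To meet 98.0 dB SPL overall, the treated woodworking router may contribute at most 10^(98.0/10) − 2.471e+09 = 3.838e+09, i.e. 95.84 dB SPL.
So the woodworking router must be reduced from 97.5 to 95.84 dB SPL: IL = 1.66 dB.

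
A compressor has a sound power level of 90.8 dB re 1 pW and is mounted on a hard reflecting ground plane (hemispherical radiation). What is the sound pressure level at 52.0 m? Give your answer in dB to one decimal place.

L_p = L_w − 10·log₁₀(2π·r²) with r = 52.0 m.
2π·r² = 1.699e+04 m², 10·log₁₀ of that is 42.302 dB.
L_p = 90.8 − 42.302 = 48.50 dB.

48.5 dB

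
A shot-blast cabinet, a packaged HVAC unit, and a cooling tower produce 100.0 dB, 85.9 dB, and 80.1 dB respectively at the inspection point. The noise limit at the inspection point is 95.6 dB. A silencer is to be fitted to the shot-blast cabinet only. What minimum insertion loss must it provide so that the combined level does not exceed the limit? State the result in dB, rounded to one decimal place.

5.0 dB

Everything except the shot-blast cabinet sums to 10^(85.9/10) + 10^(80.1/10) = 4.914e+08 in linear terms, 86.91 dB.
To meet 95.6 dB overall, the treated shot-blast cabinet may contribute at most 10^(95.6/10) − 4.914e+08 = 3.139e+09, i.e. 94.97 dB.
Required insertion loss = 100.0 − 94.97 = 5.03 dB.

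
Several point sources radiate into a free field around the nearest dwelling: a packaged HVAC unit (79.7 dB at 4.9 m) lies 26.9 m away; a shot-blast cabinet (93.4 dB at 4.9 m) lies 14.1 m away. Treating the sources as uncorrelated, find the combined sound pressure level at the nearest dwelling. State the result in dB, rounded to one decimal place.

84.3 dB

Apply inverse-square spreading to bring every level to the receiver, then sum 10^(L/10).
packaged HVAC unit: 79.7 − 20·log₁₀(26.9/4.9) = 79.7 − 14.79 = 64.91 dB.
shot-blast cabinet: 93.4 − 20·log₁₀(14.1/4.9) = 93.4 − 9.18 = 84.22 dB.
Σ 10^(L/10) = 2.673e+08 → L_total = 10·log₁₀(2.673e+08) = 84.27 dB.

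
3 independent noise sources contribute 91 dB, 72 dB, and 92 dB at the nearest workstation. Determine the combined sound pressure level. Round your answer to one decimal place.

94.6 dB

Incoherent sources combine by intensity addition: L_total = 10·log₁₀(Σ 10^(L_i/10)).
Σ 10^(L/10) = 10^(91/10) + 10^(72/10) + 10^(92/10) = 2.860e+09.
L_total = 10·log₁₀(2.860e+09) = 94.56 dB.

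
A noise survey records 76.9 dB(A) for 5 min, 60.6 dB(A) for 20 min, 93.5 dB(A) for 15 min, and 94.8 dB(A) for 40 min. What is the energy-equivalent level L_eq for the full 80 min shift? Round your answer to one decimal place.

92.9 dB(A)

L_eq = 10·log₁₀[(1/T)·Σ tᵢ·10^(Lᵢ/10)] with T = 80 min.
Σ tᵢ·10^(Lᵢ/10) = 5·10^(76.9/10) + 20·10^(60.6/10) + 15·10^(93.5/10) + 40·10^(94.8/10) = 1.546e+11.
L_eq = 10·log₁₀(1.546e+11/80) = 92.86 dB(A).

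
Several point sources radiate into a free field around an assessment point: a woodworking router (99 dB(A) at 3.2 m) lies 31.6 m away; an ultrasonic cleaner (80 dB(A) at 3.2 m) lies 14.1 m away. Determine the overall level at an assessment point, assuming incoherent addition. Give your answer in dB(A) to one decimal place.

Propagate each source to the receiver with L = L_ref − 20·log₁₀(r/r_ref), then add intensities.
woodworking router: 99 − 20·log₁₀(31.6/3.2) = 99 − 19.89 = 79.11 dB(A).
ultrasonic cleaner: 80 − 20·log₁₀(14.1/3.2) = 80 − 12.88 = 67.12 dB(A).
Σ 10^(L/10) = 8.661e+07 → L_total = 10·log₁₀(8.661e+07) = 79.38 dB(A).

79.4 dB(A)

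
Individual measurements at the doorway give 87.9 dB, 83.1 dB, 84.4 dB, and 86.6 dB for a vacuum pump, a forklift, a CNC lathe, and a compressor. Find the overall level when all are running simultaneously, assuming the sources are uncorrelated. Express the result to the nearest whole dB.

92 dB

Incoherent sources combine by intensity addition: L_total = 10·log₁₀(Σ 10^(L_i/10)).
Σ 10^(L/10) = 10^(87.9/10) + 10^(83.1/10) + 10^(84.4/10) + 10^(86.6/10) = 1.553e+09.
L_total = 10·log₁₀(1.553e+09) = 91.91 dB.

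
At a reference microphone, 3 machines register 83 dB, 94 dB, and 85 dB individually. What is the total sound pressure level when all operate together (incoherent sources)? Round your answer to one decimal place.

For uncorrelated sources the intensities add, so convert each level to linear form, sum, and take 10·log₁₀ of the total.
Σ 10^(L/10) = 10^(83/10) + 10^(94/10) + 10^(85/10) = 3.028e+09.
L_total = 10·log₁₀(3.028e+09) = 94.81 dB.

94.8 dB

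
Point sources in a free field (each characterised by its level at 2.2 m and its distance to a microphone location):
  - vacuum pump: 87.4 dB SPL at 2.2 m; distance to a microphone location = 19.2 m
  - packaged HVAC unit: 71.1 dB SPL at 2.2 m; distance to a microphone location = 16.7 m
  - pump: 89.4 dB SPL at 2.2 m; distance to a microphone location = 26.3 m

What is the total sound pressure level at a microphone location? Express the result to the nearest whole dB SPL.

71 dB SPL

First find each source's level at the receiver (point-source: −20·log₁₀(r/r_ref)), then combine on an intensity basis.
vacuum pump: 87.4 − 20·log₁₀(19.2/2.2) = 87.4 − 18.82 = 68.58 dB SPL.
packaged HVAC unit: 71.1 − 20·log₁₀(16.7/2.2) = 71.1 − 17.61 = 53.49 dB SPL.
pump: 89.4 − 20·log₁₀(26.3/2.2) = 89.4 − 21.55 = 67.85 dB SPL.
Σ 10^(L/10) = 1.353e+07 → L_total = 10·log₁₀(1.353e+07) = 71.31 dB SPL.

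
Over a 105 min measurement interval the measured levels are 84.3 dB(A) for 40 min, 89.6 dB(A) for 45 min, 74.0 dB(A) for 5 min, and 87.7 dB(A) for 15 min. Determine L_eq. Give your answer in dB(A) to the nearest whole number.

88 dB(A)

L_eq = 10·log₁₀[(1/T)·Σ tᵢ·10^(Lᵢ/10)] with T = 105 min.
Σ tᵢ·10^(Lᵢ/10) = 40·10^(84.3/10) + 45·10^(89.6/10) + 5·10^(74.0/10) + 15·10^(87.7/10) = 6.076e+10.
L_eq = 10·log₁₀(6.076e+10/105) = 87.62 dB(A).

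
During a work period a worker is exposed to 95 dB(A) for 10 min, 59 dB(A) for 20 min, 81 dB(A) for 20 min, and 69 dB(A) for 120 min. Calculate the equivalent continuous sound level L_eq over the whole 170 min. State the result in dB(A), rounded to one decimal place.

83.1 dB(A)

The energy average is taken in the linear domain: L_eq = 10·log₁₀[(Σ tᵢ·10^(Lᵢ/10))/T], T = 170 min.
Σ tᵢ·10^(Lᵢ/10) = 10·10^(95/10) + 20·10^(59/10) + 20·10^(81/10) + 120·10^(69/10) = 3.511e+10.
L_eq = 10·log₁₀(3.511e+10/170) = 83.15 dB(A).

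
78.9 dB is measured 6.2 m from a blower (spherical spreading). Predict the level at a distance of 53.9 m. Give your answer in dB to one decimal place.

Point-source attenuation: ΔL = 20·log₁₀(r₂/r₁) = 20·log₁₀(53.9/6.2) = 18.784 dB.
L₂ = 78.9 − 20·log₁₀(53.9/6.2) = 78.9 − 18.784 = 60.12 dB.

60.1 dB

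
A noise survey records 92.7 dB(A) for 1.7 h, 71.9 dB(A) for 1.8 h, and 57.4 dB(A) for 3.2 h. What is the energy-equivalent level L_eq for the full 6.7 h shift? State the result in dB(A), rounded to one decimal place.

86.8 dB(A)

The energy average is taken in the linear domain: L_eq = 10·log₁₀[(Σ tᵢ·10^(Lᵢ/10))/T], T = 6.7 h.
Σ tᵢ·10^(Lᵢ/10) = 1.7·10^(92.7/10) + 1.8·10^(71.9/10) + 3.2·10^(57.4/10) = 3.195e+09.
L_eq = 10·log₁₀(3.195e+09/6.7) = 86.78 dB(A).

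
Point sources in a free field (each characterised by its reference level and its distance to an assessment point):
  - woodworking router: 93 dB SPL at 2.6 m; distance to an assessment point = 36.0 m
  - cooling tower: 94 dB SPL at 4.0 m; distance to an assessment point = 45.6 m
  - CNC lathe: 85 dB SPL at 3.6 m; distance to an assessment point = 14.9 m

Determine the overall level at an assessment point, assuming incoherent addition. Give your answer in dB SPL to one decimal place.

Propagate each source to the receiver with L = L_ref − 20·log₁₀(r/r_ref), then add intensities.
woodworking router: 93 − 20·log₁₀(36.0/2.6) = 93 − 22.83 = 70.17 dB SPL.
cooling tower: 94 − 20·log₁₀(45.6/4.0) = 94 − 21.14 = 72.86 dB SPL.
CNC lathe: 85 − 20·log₁₀(14.9/3.6) = 85 − 12.34 = 72.66 dB SPL.
Σ 10^(L/10) = 4.820e+07 → L_total = 10·log₁₀(4.820e+07) = 76.83 dB SPL.

76.8 dB SPL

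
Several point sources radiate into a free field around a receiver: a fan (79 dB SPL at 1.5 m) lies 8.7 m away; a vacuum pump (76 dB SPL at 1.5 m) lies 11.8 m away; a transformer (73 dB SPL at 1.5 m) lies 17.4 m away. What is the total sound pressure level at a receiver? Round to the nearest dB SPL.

First find each source's level at the receiver (point-source: −20·log₁₀(r/r_ref)), then combine on an intensity basis.
fan: 79 − 20·log₁₀(8.7/1.5) = 79 − 15.27 = 63.73 dB SPL.
vacuum pump: 76 − 20·log₁₀(11.8/1.5) = 76 − 17.92 = 58.08 dB SPL.
transformer: 73 − 20·log₁₀(17.4/1.5) = 73 − 21.29 = 51.71 dB SPL.
Σ 10^(L/10) = 3.153e+06 → L_total = 10·log₁₀(3.153e+06) = 64.99 dB SPL.

65 dB SPL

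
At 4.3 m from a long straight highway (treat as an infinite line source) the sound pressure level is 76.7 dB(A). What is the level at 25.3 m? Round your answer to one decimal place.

Cylindrical spreading from a line source gives a 10·log₁₀(r₂/r₁) drop.
L₂ = 76.7 − 10·log₁₀(25.3/4.3) = 76.7 − 7.697 = 69.00 dB(A).

69.0 dB(A)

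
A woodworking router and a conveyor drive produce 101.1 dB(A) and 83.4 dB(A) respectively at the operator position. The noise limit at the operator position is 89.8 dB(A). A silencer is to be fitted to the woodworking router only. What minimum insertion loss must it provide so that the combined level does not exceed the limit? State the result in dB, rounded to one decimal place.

Everything except the woodworking router sums to 10^(83.4/10) = 2.188e+08 in linear terms, 83.40 dB(A).
The limit corresponds to 10^(89.8/10) = 9.550e+08; subtracting the fixed part leaves 7.362e+08 for the woodworking router, i.e. 88.67 dB(A).
Required insertion loss = 101.1 − 88.67 = 12.43 dB.

12.4 dB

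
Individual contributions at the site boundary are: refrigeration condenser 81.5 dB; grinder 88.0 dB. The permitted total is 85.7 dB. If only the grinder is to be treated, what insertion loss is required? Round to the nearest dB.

Everything except the grinder sums to 10^(81.5/10) = 1.413e+08 in linear terms, 81.50 dB.
The limit corresponds to 10^(85.7/10) = 3.715e+08; subtracting the fixed part leaves 2.303e+08 for the grinder, i.e. 83.62 dB.
Required insertion loss = 88.0 − 83.62 = 4.38 dB.

4 dB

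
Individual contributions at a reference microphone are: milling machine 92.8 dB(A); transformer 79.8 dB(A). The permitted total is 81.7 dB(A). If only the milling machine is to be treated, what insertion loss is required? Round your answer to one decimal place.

15.6 dB

Fixed contribution from the other source: Σ 10^(L/10) = 10^(79.8/10) = 9.550e+07 (79.80 dB(A)).
The limit corresponds to 10^(81.7/10) = 1.479e+08; subtracting the fixed part leaves 5.241e+07 for the milling machine, i.e. 77.19 dB(A).
Required insertion loss = 92.8 − 77.19 = 15.61 dB.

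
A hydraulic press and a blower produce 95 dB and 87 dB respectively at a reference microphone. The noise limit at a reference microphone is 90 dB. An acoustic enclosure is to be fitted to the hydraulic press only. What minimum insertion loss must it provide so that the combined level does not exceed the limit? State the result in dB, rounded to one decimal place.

The untreated sources together contribute 10^(87/10) = 5.012e+08, i.e. 87.00 dB.
The limit corresponds to 10^(90/10) = 1.000e+09; subtracting the fixed part leaves 4.988e+08 for the hydraulic press, i.e. 86.98 dB.
So the hydraulic press must be reduced from 95 to 86.98 dB: IL = 8.02 dB.

8.0 dB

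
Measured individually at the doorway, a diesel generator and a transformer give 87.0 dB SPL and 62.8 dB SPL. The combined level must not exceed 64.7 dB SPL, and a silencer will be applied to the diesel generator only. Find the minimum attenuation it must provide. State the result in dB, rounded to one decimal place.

26.8 dB

The untreated sources together contribute 10^(62.8/10) = 1.905e+06, i.e. 62.80 dB SPL.
To meet 64.7 dB SPL overall, the treated diesel generator may contribute at most 10^(64.7/10) − 1.905e+06 = 1.046e+06, i.e. 60.19 dB SPL.
Required insertion loss = 87.0 − 60.19 = 26.81 dB.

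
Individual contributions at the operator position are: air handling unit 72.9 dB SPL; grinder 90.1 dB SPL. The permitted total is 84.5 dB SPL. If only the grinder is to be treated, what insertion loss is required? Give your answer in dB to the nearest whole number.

The untreated sources together contribute 10^(72.9/10) = 1.950e+07, i.e. 72.90 dB SPL.
The limit corresponds to 10^(84.5/10) = 2.818e+08; subtracting the fixed part leaves 2.623e+08 for the grinder, i.e. 84.19 dB SPL.
So the grinder must be reduced from 90.1 to 84.19 dB SPL: IL = 5.91 dB.

6 dB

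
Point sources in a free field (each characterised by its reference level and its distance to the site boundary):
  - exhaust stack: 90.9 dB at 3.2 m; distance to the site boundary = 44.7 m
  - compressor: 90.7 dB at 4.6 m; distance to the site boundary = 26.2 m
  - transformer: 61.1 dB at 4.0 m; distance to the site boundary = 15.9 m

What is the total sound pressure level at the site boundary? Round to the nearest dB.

Propagate each source to the receiver with L = L_ref − 20·log₁₀(r/r_ref), then add intensities.
exhaust stack: 90.9 − 20·log₁₀(44.7/3.2) = 90.9 − 22.90 = 68.00 dB.
compressor: 90.7 − 20·log₁₀(26.2/4.6) = 90.7 − 15.11 = 75.59 dB.
transformer: 61.1 − 20·log₁₀(15.9/4.0) = 61.1 − 11.99 = 49.11 dB.
Σ 10^(L/10) = 4.260e+07 → L_total = 10·log₁₀(4.260e+07) = 76.29 dB.

76 dB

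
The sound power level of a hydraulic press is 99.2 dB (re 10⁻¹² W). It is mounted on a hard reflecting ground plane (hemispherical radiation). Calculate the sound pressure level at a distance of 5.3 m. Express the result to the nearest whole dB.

77 dB

Free-field hemispherical radiation: L_p = L_w − 10·log₁₀(2π·r²), r = 5.3 m.
2π·r² = 176.5 m², 10·log₁₀ of that is 22.467 dB.
L_p = 99.2 − 22.467 = 76.73 dB.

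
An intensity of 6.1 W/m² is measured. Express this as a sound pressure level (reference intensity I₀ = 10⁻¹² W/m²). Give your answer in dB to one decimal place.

L = 10·log₁₀(I/I₀) = 10·log₁₀(6.1/10⁻¹²) = 10·log₁₀(6.1×10^12).
L = 10·(0.7853 + 12) = 127.85 dB.

127.9 dB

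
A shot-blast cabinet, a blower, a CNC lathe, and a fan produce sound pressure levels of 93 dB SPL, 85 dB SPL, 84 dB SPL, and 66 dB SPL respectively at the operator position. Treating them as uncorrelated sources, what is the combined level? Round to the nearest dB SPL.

For uncorrelated sources the intensities add, so convert each level to linear form, sum, and take 10·log₁₀ of the total.
Σ 10^(L/10) = 10^(93/10) + 10^(85/10) + 10^(84/10) + 10^(66/10) = 2.567e+09.
L_total = 10·log₁₀(2.567e+09) = 94.09 dB SPL.

94 dB SPL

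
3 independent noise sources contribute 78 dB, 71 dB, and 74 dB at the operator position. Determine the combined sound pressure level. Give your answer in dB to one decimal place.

For uncorrelated sources the intensities add, so convert each level to linear form, sum, and take 10·log₁₀ of the total.
Σ 10^(L/10) = 10^(78/10) + 10^(71/10) + 10^(74/10) = 1.008e+08.
L_total = 10·log₁₀(1.008e+08) = 80.03 dB.

80.0 dB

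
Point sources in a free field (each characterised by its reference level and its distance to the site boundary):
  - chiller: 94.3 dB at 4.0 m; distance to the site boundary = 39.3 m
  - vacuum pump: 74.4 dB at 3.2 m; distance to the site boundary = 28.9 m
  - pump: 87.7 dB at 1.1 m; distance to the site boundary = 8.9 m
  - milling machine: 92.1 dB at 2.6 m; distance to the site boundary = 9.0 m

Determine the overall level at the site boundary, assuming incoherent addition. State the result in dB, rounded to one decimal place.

82.4 dB

Apply inverse-square spreading to bring every level to the receiver, then sum 10^(L/10).
chiller: 94.3 − 20·log₁₀(39.3/4.0) = 94.3 − 19.85 = 74.45 dB.
vacuum pump: 74.4 − 20·log₁₀(28.9/3.2) = 74.4 − 19.11 = 55.29 dB.
pump: 87.7 − 20·log₁₀(8.9/1.1) = 87.7 − 18.16 = 69.54 dB.
milling machine: 92.1 − 20·log₁₀(9.0/2.6) = 92.1 − 10.79 = 81.31 dB.
Σ 10^(L/10) = 1.726e+08 → L_total = 10·log₁₀(1.726e+08) = 82.37 dB.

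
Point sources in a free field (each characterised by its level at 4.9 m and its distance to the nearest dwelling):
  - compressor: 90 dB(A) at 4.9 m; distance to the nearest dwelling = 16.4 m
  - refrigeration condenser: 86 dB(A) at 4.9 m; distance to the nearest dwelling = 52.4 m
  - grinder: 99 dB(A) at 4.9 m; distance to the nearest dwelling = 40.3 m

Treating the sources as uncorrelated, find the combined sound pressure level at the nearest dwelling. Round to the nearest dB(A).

83 dB(A)

Apply inverse-square spreading to bring every level to the receiver, then sum 10^(L/10).
compressor: 90 − 20·log₁₀(16.4/4.9) = 90 − 10.49 = 79.51 dB(A).
refrigeration condenser: 86 − 20·log₁₀(52.4/4.9) = 86 − 20.58 = 65.42 dB(A).
grinder: 99 − 20·log₁₀(40.3/4.9) = 99 − 18.30 = 80.70 dB(A).
Σ 10^(L/10) = 2.102e+08 → L_total = 10·log₁₀(2.102e+08) = 83.23 dB(A).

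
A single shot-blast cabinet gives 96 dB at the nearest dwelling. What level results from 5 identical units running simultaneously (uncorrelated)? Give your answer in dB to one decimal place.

With 5 equal, uncorrelated contributions the intensity is 5× that of one unit, giving a rise of 10·log₁₀ 5.
L_total = 96 + 10·log₁₀(5) = 96 + 6.990 = 102.99 dB.

103.0 dB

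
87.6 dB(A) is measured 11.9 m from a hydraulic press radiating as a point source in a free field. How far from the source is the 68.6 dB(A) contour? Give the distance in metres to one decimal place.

For a point source L₁ − L₂ = 20·log₁₀(r₂/r₁), so r₂ = r₁·10^((L₁−L₂)/20).
r₂ = 11.9·10^((87.6−68.6)/20) = 11.9·10^(19.0/20) = 106.06 m.

106.1 m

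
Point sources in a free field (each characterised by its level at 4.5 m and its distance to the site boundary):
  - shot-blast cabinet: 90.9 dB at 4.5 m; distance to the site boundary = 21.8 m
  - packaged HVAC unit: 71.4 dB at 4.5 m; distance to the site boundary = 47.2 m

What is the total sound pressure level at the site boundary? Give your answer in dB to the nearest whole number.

Apply inverse-square spreading to bring every level to the receiver, then sum 10^(L/10).
shot-blast cabinet: 90.9 − 20·log₁₀(21.8/4.5) = 90.9 − 13.70 = 77.20 dB.
packaged HVAC unit: 71.4 − 20·log₁₀(47.2/4.5) = 71.4 − 20.41 = 50.99 dB.
Σ 10^(L/10) = 5.255e+07 → L_total = 10·log₁₀(5.255e+07) = 77.21 dB.

77 dB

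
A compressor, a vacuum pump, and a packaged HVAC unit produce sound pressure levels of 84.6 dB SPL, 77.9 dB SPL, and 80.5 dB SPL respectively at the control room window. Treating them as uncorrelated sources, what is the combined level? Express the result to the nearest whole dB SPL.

For uncorrelated sources the intensities add, so convert each level to linear form, sum, and take 10·log₁₀ of the total.
Σ 10^(L/10) = 10^(84.6/10) + 10^(77.9/10) + 10^(80.5/10) = 4.623e+08.
L_total = 10·log₁₀(4.623e+08) = 86.65 dB SPL.

87 dB SPL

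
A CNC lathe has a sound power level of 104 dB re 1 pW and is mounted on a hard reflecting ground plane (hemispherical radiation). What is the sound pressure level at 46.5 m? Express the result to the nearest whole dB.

Free-field hemispherical radiation: L_p = L_w − 10·log₁₀(2π·r²), r = 46.5 m.
2π·r² = 1.359e+04 m², 10·log₁₀ of that is 41.331 dB.
L_p = 104 − 41.331 = 62.67 dB.

63 dB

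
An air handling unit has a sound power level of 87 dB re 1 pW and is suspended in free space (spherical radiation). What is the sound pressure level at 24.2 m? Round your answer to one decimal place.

The power spreads over a sphere of area 4π·r², so L_p = L_w − 10·log₁₀(4π·r²).
4π·r² = 7359 m², 10·log₁₀ of that is 38.668 dB.
L_p = 87 − 38.668 = 48.33 dB.

48.3 dB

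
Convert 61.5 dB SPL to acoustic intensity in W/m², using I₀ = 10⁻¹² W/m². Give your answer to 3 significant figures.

I = I₀·10^(L/10) = 10⁻¹² × 10^(61.5/10) = 10^(-5.850).

1.41e-06 W/m²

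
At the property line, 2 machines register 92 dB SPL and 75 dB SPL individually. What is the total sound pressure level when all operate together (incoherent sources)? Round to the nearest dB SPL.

92 dB SPL

Incoherent sources combine by intensity addition: L_total = 10·log₁₀(Σ 10^(L_i/10)).
Σ 10^(L/10) = 10^(92/10) + 10^(75/10) = 1.617e+09.
L_total = 10·log₁₀(1.617e+09) = 92.09 dB SPL.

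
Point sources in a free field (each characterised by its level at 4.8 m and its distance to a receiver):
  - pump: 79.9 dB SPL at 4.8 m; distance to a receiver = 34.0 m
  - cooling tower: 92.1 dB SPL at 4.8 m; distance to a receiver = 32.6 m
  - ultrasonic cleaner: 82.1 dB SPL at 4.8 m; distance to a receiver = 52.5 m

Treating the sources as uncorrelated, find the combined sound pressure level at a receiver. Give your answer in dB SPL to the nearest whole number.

76 dB SPL

Apply inverse-square spreading to bring every level to the receiver, then sum 10^(L/10).
pump: 79.9 − 20·log₁₀(34.0/4.8) = 79.9 − 17.00 = 62.90 dB SPL.
cooling tower: 92.1 − 20·log₁₀(32.6/4.8) = 92.1 − 16.64 = 75.46 dB SPL.
ultrasonic cleaner: 82.1 − 20·log₁₀(52.5/4.8) = 82.1 − 20.78 = 61.32 dB SPL.
Σ 10^(L/10) = 3.846e+07 → L_total = 10·log₁₀(3.846e+07) = 75.85 dB SPL.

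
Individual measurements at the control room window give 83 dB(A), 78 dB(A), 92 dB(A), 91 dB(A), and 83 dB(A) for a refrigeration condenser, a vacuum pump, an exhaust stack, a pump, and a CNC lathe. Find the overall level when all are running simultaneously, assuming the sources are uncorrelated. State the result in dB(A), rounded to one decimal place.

Incoherent sources combine by intensity addition: L_total = 10·log₁₀(Σ 10^(L_i/10)).
Σ 10^(L/10) = 10^(83/10) + 10^(78/10) + 10^(92/10) + 10^(91/10) + 10^(83/10) = 3.306e+09.
L_total = 10·log₁₀(3.306e+09) = 95.19 dB(A).

95.2 dB(A)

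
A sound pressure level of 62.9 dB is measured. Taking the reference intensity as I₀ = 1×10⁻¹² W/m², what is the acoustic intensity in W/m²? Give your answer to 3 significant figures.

I/I₀ = 10^(62.9/10) = 1.95e+06, so I = 1.95e+06 × 10⁻¹² W/m².

1.95e-06 W/m²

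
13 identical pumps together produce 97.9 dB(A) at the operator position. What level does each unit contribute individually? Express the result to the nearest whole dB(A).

87 dB(A)

Dividing the total intensity by 13 lowers the level by 10·log₁₀ 13 = 11.139 dB: L₁ = 97.9 − 11.139.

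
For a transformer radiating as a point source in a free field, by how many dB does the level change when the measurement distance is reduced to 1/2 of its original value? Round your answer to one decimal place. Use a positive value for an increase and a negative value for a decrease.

Point-source spreading: ΔL = −20·log₁₀(r₂/r₁).
ΔL = −20·log₁₀(0.5) = +6.02 dB.

+6.0 dB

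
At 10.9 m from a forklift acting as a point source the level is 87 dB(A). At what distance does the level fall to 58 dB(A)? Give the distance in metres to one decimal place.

307.2 m

Point-source spreading drops the level by 20·log₁₀(r₂/r₁); inverting, r₂/r₁ = 10^(ΔL/20).
r₂ = 10.9·10^((87−58)/20) = 10.9·10^(29.0/20) = 307.20 m.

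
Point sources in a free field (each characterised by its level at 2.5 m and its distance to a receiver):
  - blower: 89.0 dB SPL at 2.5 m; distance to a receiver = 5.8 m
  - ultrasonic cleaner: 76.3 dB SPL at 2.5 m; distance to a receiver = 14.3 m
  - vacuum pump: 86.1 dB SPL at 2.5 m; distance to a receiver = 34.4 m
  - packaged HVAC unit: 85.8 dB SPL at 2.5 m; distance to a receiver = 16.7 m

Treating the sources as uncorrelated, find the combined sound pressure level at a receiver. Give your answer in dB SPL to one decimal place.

Apply inverse-square spreading to bring every level to the receiver, then sum 10^(L/10).
blower: 89.0 − 20·log₁₀(5.8/2.5) = 89.0 − 7.31 = 81.69 dB SPL.
ultrasonic cleaner: 76.3 − 20·log₁₀(14.3/2.5) = 76.3 − 15.15 = 61.15 dB SPL.
vacuum pump: 86.1 − 20·log₁₀(34.4/2.5) = 86.1 − 22.77 = 63.33 dB SPL.
packaged HVAC unit: 85.8 − 20·log₁₀(16.7/2.5) = 85.8 − 16.50 = 69.30 dB SPL.
Σ 10^(L/10) = 1.596e+08 → L_total = 10·log₁₀(1.596e+08) = 82.03 dB SPL.

82.0 dB SPL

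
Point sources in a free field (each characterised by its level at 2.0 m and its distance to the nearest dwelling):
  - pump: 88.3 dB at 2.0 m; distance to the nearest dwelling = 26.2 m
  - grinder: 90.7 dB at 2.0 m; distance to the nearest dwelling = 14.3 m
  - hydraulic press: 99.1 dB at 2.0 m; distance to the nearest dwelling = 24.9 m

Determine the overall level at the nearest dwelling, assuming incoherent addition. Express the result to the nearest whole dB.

Propagate each source to the receiver with L = L_ref − 20·log₁₀(r/r_ref), then add intensities.
pump: 88.3 − 20·log₁₀(26.2/2.0) = 88.3 − 22.35 = 65.95 dB.
grinder: 90.7 − 20·log₁₀(14.3/2.0) = 90.7 − 17.09 = 73.61 dB.
hydraulic press: 99.1 − 20·log₁₀(24.9/2.0) = 99.1 − 21.90 = 77.20 dB.
Σ 10^(L/10) = 7.936e+07 → L_total = 10·log₁₀(7.936e+07) = 79.00 dB.

79 dB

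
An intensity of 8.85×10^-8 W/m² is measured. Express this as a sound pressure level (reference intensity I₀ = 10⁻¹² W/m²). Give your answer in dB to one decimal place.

Dividing by I₀ shifts the exponent by 12: I/I₀ = 8.85×10^4.
L = 10·(0.9469 + 4) = 49.47 dB.

49.5 dB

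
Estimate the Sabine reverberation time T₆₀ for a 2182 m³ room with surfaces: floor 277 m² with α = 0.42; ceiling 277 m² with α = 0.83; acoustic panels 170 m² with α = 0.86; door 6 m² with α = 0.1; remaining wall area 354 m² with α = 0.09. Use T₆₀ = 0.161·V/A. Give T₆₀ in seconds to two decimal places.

Total absorption A = 277·0.42 + 277·0.83 + 170·0.86 + 6·0.1 + 354·0.09 = 524.91 m² sabins.
T₆₀ = 0.161 × 2182 / 524.91 = 0.669 s.

0.67 s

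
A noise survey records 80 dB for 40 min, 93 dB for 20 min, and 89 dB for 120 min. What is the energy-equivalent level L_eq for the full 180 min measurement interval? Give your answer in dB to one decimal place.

88.9 dB

Weight each interval's intensity by its duration and average over T = 180 min:
Σ tᵢ·10^(Lᵢ/10) = 40·10^(80/10) + 20·10^(93/10) + 120·10^(89/10) = 1.392e+11.
L_eq = 10·log₁₀(1.392e+11/180) = 88.88 dB.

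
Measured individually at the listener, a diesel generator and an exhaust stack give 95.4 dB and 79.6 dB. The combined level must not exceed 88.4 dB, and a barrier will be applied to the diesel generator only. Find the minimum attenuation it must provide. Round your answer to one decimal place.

The untreated sources together contribute 10^(79.6/10) = 9.120e+07, i.e. 79.60 dB.
The limit corresponds to 10^(88.4/10) = 6.918e+08; subtracting the fixed part leaves 6.006e+08 for the diesel generator, i.e. 87.79 dB.
Required insertion loss = 95.4 − 87.79 = 7.61 dB.

7.6 dB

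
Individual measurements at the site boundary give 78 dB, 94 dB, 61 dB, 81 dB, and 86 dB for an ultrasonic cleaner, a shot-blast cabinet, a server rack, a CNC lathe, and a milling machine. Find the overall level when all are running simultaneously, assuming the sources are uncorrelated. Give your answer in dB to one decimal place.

94.9 dB

Incoherent sources combine by intensity addition: L_total = 10·log₁₀(Σ 10^(L_i/10)).
Σ 10^(L/10) = 10^(78/10) + 10^(94/10) + 10^(61/10) + 10^(81/10) + 10^(86/10) = 3.100e+09.
L_total = 10·log₁₀(3.100e+09) = 94.91 dB.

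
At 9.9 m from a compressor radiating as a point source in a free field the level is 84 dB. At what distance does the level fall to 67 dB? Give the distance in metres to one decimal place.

70.1 m

Point-source spreading drops the level by 20·log₁₀(r₂/r₁); inverting, r₂/r₁ = 10^(ΔL/20).
r₂ = 9.9·10^((84−67)/20) = 9.9·10^(17.0/20) = 70.09 m.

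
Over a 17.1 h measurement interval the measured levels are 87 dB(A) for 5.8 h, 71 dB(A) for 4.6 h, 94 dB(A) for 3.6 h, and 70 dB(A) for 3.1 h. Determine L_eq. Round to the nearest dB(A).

88 dB(A)

The energy average is taken in the linear domain: L_eq = 10·log₁₀[(Σ tᵢ·10^(Lᵢ/10))/T], T = 17.1 h.
Σ tᵢ·10^(Lᵢ/10) = 5.8·10^(87/10) + 4.6·10^(71/10) + 3.6·10^(94/10) + 3.1·10^(70/10) = 1.204e+10.
L_eq = 10·log₁₀(1.204e+10/17.1) = 88.48 dB(A).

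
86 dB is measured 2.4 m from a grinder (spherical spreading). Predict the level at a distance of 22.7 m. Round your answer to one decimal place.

66.5 dB

Point-source attenuation: ΔL = 20·log₁₀(r₂/r₁) = 20·log₁₀(22.7/2.4) = 19.516 dB.
L₂ = 86 − 20·log₁₀(22.7/2.4) = 86 − 19.516 = 66.48 dB.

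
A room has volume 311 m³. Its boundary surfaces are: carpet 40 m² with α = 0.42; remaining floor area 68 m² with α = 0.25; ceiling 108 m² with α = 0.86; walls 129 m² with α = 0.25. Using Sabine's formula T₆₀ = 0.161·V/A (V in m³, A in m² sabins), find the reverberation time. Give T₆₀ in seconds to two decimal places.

A = Σ Sᵢαᵢ = 40·0.42 + 68·0.25 + 108·0.86 + 129·0.25 = 158.93 m².
T₆₀ = 0.161·V/A = 0.161·311/158.93 = 0.315 s.

0.32 s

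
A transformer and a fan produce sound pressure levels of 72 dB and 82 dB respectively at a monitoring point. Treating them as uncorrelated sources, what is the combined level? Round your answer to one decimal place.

For uncorrelated sources the intensities add, so convert each level to linear form, sum, and take 10·log₁₀ of the total.
Σ 10^(L/10) = 10^(72/10) + 10^(82/10) = 1.743e+08.
L_total = 10·log₁₀(1.743e+08) = 82.41 dB.

82.4 dB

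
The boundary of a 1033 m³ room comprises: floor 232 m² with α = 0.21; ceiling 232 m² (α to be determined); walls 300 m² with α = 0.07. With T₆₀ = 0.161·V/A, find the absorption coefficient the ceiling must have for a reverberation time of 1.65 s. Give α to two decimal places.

0.13

From T₆₀ = 0.161·V/A, the target T₆₀ = 1.65 s needs A = 0.161·1033/1.65 = 100.80 m².
Absorption from the other surfaces = 232·0.21 + 300·0.07 = 69.72 m², so the ceiling must supply 31.08 m² over 232 m².
α = 31.08/232 = 0.134.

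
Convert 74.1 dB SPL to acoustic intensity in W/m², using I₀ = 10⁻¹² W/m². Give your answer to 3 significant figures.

L = 10·log₁₀(I/I₀) ⇒ I = I₀·10^(L/10) = 10⁻¹² × 10^7.41.

2.57e-05 W/m²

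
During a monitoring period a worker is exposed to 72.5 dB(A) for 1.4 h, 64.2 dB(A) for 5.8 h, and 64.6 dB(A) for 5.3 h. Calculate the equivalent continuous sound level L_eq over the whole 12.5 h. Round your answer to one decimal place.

66.5 dB(A)

L_eq = 10·log₁₀[(1/T)·Σ tᵢ·10^(Lᵢ/10)] with T = 12.5 h.
Σ tᵢ·10^(Lᵢ/10) = 1.4·10^(72.5/10) + 5.8·10^(64.2/10) + 5.3·10^(64.6/10) = 5.544e+07.
L_eq = 10·log₁₀(5.544e+07/12.5) = 66.47 dB(A).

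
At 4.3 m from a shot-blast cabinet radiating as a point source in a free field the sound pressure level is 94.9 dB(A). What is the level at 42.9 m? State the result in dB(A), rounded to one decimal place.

Spherical spreading from a point source gives a 20·log₁₀(r₂/r₁) drop.
L₂ = 94.9 − 20·log₁₀(42.9/4.3) = 94.9 − 19.980 = 74.92 dB(A).

74.9 dB(A)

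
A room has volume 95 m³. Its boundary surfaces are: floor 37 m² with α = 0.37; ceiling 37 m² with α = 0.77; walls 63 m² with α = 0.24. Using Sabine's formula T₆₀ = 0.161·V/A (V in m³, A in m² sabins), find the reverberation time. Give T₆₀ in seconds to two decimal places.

Summing Sᵢαᵢ: 37·0.37 + 37·0.77 + 63·0.24 = 57.30 m².
T₆₀ = 0.161 × 95 / 57.30 = 0.267 s.

0.27 s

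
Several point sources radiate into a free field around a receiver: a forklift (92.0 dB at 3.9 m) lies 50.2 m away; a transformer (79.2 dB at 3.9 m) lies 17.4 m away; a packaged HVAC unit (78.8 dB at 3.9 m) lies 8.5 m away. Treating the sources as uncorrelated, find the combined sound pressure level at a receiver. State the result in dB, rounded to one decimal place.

74.7 dB

First find each source's level at the receiver (point-source: −20·log₁₀(r/r_ref)), then combine on an intensity basis.
forklift: 92.0 − 20·log₁₀(50.2/3.9) = 92.0 − 22.19 = 69.81 dB.
transformer: 79.2 − 20·log₁₀(17.4/3.9) = 79.2 − 12.99 = 66.21 dB.
packaged HVAC unit: 78.8 − 20·log₁₀(8.5/3.9) = 78.8 − 6.77 = 72.03 dB.
Σ 10^(L/10) = 2.971e+07 → L_total = 10·log₁₀(2.971e+07) = 74.73 dB.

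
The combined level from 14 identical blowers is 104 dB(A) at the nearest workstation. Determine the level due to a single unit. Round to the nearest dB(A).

93 dB(A)

14 equal contributions raise the level by 10·log₁₀ 14 = 11.461 dB, so each unit alone gives 104 − 11.461.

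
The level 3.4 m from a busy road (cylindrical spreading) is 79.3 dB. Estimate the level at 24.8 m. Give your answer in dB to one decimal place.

70.7 dB

Cylindrical spreading from a line source gives a 10·log₁₀(r₂/r₁) drop.
L₂ = 79.3 − 10·log₁₀(24.8/3.4) = 79.3 − 8.630 = 70.67 dB.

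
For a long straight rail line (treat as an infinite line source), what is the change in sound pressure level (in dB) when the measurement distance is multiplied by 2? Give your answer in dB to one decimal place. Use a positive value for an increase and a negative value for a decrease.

-3.0 dB

With cylindrical spreading the level changes by −10·log₁₀(r₂/r₁).
ΔL = −10·log₁₀(2) = -3.01 dB.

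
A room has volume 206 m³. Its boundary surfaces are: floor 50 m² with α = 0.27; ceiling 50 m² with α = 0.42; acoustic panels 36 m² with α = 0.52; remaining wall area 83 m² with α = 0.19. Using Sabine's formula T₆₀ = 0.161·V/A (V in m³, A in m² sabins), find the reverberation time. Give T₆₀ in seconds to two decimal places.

0.48 s

A = Σ Sᵢαᵢ = 50·0.27 + 50·0.42 + 36·0.52 + 83·0.19 = 68.99 m².
T₆₀ = 0.161·V/A = 0.161·206/68.99 = 0.481 s.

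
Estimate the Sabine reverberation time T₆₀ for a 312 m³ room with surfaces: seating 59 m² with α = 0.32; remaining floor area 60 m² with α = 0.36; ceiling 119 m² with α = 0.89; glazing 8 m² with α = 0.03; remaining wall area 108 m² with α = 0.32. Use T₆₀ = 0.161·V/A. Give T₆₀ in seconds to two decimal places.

0.28 s

A = Σ Sᵢαᵢ = 59·0.32 + 60·0.36 + 119·0.89 + 8·0.03 + 108·0.32 = 181.19 m².
T₆₀ = 0.161 × 312 / 181.19 = 0.277 s.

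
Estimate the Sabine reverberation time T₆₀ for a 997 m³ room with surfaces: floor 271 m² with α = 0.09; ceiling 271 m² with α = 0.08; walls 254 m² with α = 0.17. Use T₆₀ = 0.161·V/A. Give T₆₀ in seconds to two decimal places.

Summing Sᵢαᵢ: 271·0.09 + 271·0.08 + 254·0.17 = 89.25 m².
T₆₀ = 0.161 × 997 / 89.25 = 1.799 s.

1.80 s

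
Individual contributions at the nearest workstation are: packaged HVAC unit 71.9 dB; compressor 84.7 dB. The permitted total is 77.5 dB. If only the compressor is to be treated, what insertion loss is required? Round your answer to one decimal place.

The untreated sources together contribute 10^(71.9/10) = 1.549e+07, i.e. 71.90 dB.
To meet 77.5 dB overall, the treated compressor may contribute at most 10^(77.5/10) − 1.549e+07 = 4.075e+07, i.e. 76.10 dB.
So the compressor must be reduced from 84.7 to 76.10 dB: IL = 8.60 dB.

8.6 dB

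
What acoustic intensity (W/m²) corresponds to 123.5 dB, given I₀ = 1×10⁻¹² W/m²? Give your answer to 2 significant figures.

I = I₀·10^(L/10) = 10⁻¹² × 10^(123.5/10) = 10^(0.350).

2.2 W/m²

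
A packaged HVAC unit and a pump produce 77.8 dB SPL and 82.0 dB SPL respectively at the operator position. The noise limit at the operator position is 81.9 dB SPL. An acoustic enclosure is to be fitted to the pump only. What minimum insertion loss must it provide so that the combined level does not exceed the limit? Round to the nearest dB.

Everything except the pump sums to 10^(77.8/10) = 6.026e+07 in linear terms, 77.80 dB SPL.
The limit corresponds to 10^(81.9/10) = 1.549e+08; subtracting the fixed part leaves 9.463e+07 for the pump, i.e. 79.76 dB SPL.
Required insertion loss = 82.0 − 79.76 = 2.24 dB.

2 dB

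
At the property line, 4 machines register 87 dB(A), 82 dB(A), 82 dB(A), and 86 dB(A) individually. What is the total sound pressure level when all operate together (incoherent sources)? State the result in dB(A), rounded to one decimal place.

90.9 dB(A)

Incoherent sources combine by intensity addition: L_total = 10·log₁₀(Σ 10^(L_i/10)).
Σ 10^(L/10) = 10^(87/10) + 10^(82/10) + 10^(82/10) + 10^(86/10) = 1.216e+09.
L_total = 10·log₁₀(1.216e+09) = 90.85 dB(A).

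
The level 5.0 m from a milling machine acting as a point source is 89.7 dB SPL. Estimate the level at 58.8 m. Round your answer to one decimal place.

68.3 dB SPL

Point-source attenuation: ΔL = 20·log₁₀(r₂/r₁) = 20·log₁₀(58.8/5.0) = 21.408 dB.
L₂ = 89.7 − 20·log₁₀(58.8/5.0) = 89.7 − 21.408 = 68.29 dB SPL.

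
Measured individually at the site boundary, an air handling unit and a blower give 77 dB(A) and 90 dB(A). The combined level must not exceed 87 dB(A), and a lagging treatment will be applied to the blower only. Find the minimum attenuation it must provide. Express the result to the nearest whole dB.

Everything except the blower sums to 10^(77/10) = 5.012e+07 in linear terms, 77.00 dB(A).
The limit corresponds to 10^(87/10) = 5.012e+08; subtracting the fixed part leaves 4.511e+08 for the blower, i.e. 86.54 dB(A).
So the blower must be reduced from 90 to 86.54 dB(A): IL = 3.46 dB.

3 dB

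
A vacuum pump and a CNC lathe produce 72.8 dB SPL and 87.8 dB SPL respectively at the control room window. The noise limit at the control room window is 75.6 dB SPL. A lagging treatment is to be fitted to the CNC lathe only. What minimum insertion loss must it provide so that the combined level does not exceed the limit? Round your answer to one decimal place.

Everything except the CNC lathe sums to 10^(72.8/10) = 1.905e+07 in linear terms, 72.80 dB SPL.
The limit corresponds to 10^(75.6/10) = 3.631e+07; subtracting the fixed part leaves 1.725e+07 for the CNC lathe, i.e. 72.37 dB SPL.
Required insertion loss = 87.8 − 72.37 = 15.43 dB.

15.4 dB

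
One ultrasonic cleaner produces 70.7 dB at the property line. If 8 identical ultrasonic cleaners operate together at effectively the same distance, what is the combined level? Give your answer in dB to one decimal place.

L_total = L₁ + 10·log₁₀ N for N identical incoherent sources.
L_total = 70.7 + 10·log₁₀(8) = 70.7 + 9.031 = 79.73 dB.

79.7 dB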